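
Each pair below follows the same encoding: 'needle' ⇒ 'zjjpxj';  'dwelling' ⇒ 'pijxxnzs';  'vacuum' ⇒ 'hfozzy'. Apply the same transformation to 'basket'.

nfewjf

The shift depends on letter class: consonant n→z is +12, but vowel e→j is +5. The rule splits by letter class: vowels +5, consonants +12.
On basket: b(cons)+12=n, a(vowel)+5=f, s(cons)+12=e, k(cons)+12=w, e(vowel)+5=j, t(cons)+12=f.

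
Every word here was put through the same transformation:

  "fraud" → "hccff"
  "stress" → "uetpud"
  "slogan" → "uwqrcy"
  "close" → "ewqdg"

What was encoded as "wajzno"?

It's a Vigenère-style cipher with numeric key [2,11]: position i shifts by key[i mod 2].
Undoing it on wajzno: w−2=u, a−11=p, j−2=h, z−11=o, n−2=l, o−11=d.

uphold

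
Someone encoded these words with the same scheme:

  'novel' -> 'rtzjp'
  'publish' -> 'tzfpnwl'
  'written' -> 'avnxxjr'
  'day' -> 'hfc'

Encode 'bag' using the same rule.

The shift depends on letter class: consonant n→r is +4, but vowel o→t is +5. The rule splits by letter class: vowels +5, consonants +4.
On bag: b(cons)+4=f, a(vowel)+5=f, g(cons)+4=k.

ffk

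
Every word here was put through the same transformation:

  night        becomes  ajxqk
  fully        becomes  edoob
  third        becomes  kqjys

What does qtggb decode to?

hobby

Treating letters as 0–25, the rule is x ↦ 19x + 13 (mod 26).
Undoing it on qtggb: q(16)→11·(16−13)≡7=h; t(19)→11·(19−13)≡14=o; g(6)→11·(6−13)≡1=b; g(6)→11·(6−13)≡1=b; b(1)→11·(1−13)≡24=y (all mod 26).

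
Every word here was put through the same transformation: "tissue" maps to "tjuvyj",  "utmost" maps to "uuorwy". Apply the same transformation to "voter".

vpvhv

Each letter shifts forward by its position index (0, 1, 2, …) — the shift grows by one for each successive letter.
For voter: v+0=v, o+1=p, t+2=v, e+3=h, r+4=v.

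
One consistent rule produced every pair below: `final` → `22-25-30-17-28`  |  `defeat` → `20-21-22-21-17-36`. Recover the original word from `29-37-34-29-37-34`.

murmur

f is letter #6 and maps to 22: an offset of 16. Each letter is replaced by its alphabet position (a=1..z=26) + 16.
Decoding 29-37-34-29-37-34: 29→(29−16)÷1=13=m, 37→(37−16)÷1=21=u, 34→(34−16)÷1=18=r, 29→(29−16)÷1=13=m, 37→(37−16)÷1=21=u, 34→(34−16)÷1=18=r.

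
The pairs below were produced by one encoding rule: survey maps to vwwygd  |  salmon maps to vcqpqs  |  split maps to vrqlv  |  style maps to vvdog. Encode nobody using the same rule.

Shifts by position in survey: pos 0: s→v (+3), pos 1: u→w (+2), pos 2: r→w (+5), pos 3: v→y (+3), pos 4: e→g (+2), pos 5: y→d (+5) — repeating every 3. It's a Vigenère-style cipher with numeric key [3,2,5]: position i shifts by key[i mod 3].
For nobody: n+3=q, o+2=q, b+5=g, o+3=r, d+2=f, y+5=d.

qqgrfd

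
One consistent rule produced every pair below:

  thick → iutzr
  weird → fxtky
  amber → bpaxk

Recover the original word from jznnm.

scoop

t(19)→i(8) and h(7)→u(20) fit y≡25x+1 (mod 26); the inverse of 25 mod 26 is 25. Each letter's alphabet position (a=0..z=25) is mapped through 25·x+1 mod 26 — an affine cipher.
Decoding jznnm: j(9)→25·(9−1)≡18=s; z(25)→25·(25−1)≡2=c; n(13)→25·(13−1)≡14=o; n(13)→25·(13−1)≡14=o; m(12)→25·(12−1)≡15=p (all mod 26).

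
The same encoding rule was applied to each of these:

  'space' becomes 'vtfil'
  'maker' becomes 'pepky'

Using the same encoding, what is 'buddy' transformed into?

eyijf

In space: s→v is +3, p→t is +4, a→f is +5, c→i is +6 — the shift increases by 1 each position. The shift increases by 1 at each position, starting from +3: 3, 4, 5, ….
Applying it to buddy: b+3=e, u+4=y, d+5=i, d+6=j, y+7=f.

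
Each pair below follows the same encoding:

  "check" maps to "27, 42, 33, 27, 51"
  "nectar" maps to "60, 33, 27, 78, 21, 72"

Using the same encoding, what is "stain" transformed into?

75, 78, 21, 45, 60

c(#3)→27 and h(#8)→42: differences scale by 3, so n = 3·pos + 18. Each letter becomes 3×(its alphabet position, a=1..z=26) + 18.
On stain: s=19→75, t=20→78, a=1→21, i=9→45, n=14→60.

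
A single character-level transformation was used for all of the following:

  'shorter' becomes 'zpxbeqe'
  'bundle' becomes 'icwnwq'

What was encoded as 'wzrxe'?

print

In shorter: s→z is +7, h→p is +8, o→x is +9, r→b is +10 — the shift increases by 1 each position. The shift increases by 1 at each position, starting from +7: 7, 8, 9, ….
Reversing it on wzrxe: w−7=p, z−8=r, r−9=i, x−10=n, e−11=t.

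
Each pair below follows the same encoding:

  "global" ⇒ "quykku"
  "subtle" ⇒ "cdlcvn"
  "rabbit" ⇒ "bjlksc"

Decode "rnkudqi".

Shifts by position in global: pos 0: g→q (+10), pos 1: l→u (+9), pos 2: o→y (+10), pos 3: b→k (+9) — repeating every 2. It's a Vigenère-style cipher with numeric key [10,9]: position i shifts by key[i mod 2].
Decoding rnkudqi: r−10=h, n−9=e, k−10=a, u−9=l, d−10=t, q−9=h, i−10=y.

healthy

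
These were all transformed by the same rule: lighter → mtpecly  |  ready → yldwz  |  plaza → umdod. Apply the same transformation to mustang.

brncdqp

l(11)→m(12) and i(8)→t(19) fit y≡15x+3 (mod 26); the inverse of 15 mod 26 is 7. Treating letters as 0–25, the rule is x ↦ 15x + 3 (mod 26).
For mustang: m(12)→15·12+3≡1=b; u(20)→15·20+3≡17=r; s(18)→15·18+3≡13=n; t(19)→15·19+3≡2=c; a(0)→15·0+3≡3=d; n(13)→15·13+3≡16=q; g(6)→15·6+3≡15=p (all mod 26).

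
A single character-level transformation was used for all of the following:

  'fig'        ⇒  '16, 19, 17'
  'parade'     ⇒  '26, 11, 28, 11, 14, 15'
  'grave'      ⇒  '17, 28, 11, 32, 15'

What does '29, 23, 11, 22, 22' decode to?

Each letter is replaced by its alphabet position (a=1..z=26) + 10.
Decoding 29, 23, 11, 22, 22: 29→(29−10)÷1=19=s, 23→(23−10)÷1=13=m, 11→(11−10)÷1=1=a, 22→(22−10)÷1=12=l, 22→(22−10)÷1=12=l.

small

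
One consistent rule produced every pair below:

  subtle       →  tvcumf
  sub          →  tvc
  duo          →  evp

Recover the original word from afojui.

Each letter is shifted forward by 1 in the alphabet (a Caesar shift of +1).
Undoing it on afojui: a−1=z, f−1=e, o−1=n, j−1=i, u−1=t, i−1=h.

zenith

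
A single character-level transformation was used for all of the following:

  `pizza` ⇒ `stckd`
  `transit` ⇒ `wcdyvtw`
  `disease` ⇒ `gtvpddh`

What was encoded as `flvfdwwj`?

Shifts by position in pizza: pos 0: p→s (+3), pos 1: i→t (+11), pos 2: z→c (+3), pos 3: z→k (+11) — repeating every 2. It's a Vigenère-style cipher with numeric key [3,11]: position i shifts by key[i mod 2].
Undoing it on flvfdwwj: f−3=c, l−11=a, v−3=s, f−11=u, d−3=a, w−11=l, w−3=t, j−11=y.

casualty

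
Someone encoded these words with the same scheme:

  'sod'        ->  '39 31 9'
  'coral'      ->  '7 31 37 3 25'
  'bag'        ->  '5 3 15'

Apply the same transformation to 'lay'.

s(#19)→39 and o(#15)→31: differences scale by 2, so n = 2·pos + 1. With a=1..z=26, the number is 2·pos + 1.
For lay: l=12→25, a=1→3, y=25→51.

25 3 51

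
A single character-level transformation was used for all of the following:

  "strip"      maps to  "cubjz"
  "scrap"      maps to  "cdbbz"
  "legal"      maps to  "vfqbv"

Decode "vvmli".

lucky

Shifts by position in strip: pos 0: s→c (+10), pos 1: t→u (+1), pos 2: r→b (+10), pos 3: i→j (+1) — repeating every 2. It's a Vigenère-style cipher with numeric key [10,1]: position i shifts by key[i mod 2].
Undoing it on vvmli: v−10=l, v−1=u, m−10=c, l−1=k, i−10=y.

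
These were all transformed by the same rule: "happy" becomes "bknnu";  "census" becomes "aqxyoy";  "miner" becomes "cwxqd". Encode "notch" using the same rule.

xstab

h(7)→b(1) and a(0)→k(10) fit y≡21x+10 (mod 26); the inverse of 21 mod 26 is 5. Each letter's alphabet position (a=0..z=25) is mapped through 21·x+10 mod 26 — an affine cipher.
On notch: n(13)→21·13+10≡23=x; o(14)→21·14+10≡18=s; t(19)→21·19+10≡19=t; c(2)→21·2+10≡0=a; h(7)→21·7+10≡1=b (all mod 26).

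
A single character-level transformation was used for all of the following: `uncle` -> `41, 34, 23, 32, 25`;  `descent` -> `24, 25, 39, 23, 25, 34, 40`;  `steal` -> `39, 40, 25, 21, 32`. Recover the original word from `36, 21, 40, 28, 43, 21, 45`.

pathway

u is letter #21 and maps to 41: an offset of 20. Letters become their 1-based position plus 20 (so a→21, b→22, …).
Decoding 36, 21, 40, 28, 43, 21, 45: 36→(36−20)÷1=16=p, 21→(21−20)÷1=1=a, 40→(40−20)÷1=20=t, 28→(28−20)÷1=8=h, 43→(43−20)÷1=23=w, 21→(21−20)÷1=1=a, 45→(45−20)÷1=25=y.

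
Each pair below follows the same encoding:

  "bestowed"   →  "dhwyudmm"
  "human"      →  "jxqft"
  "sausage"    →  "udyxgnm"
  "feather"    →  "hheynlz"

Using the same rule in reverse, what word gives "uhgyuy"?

In bestowed: b→d is +2, e→h is +3, s→w is +4, t→y is +5 — the shift increases by 1 each position. The shift increases by 1 at each position, starting from +2: 2, 3, 4, ….
Undoing it on uhgyuy: u−2=s, h−3=e, g−4=c, y−5=t, u−6=o, y−7=r.

sector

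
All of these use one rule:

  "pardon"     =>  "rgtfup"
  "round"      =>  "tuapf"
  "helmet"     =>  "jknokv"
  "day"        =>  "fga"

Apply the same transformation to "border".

dutfkt

The shift depends on letter class: consonant p→r is +2, but vowel a→g is +6. Two shifts are in play — +6 for a/e/i/o/u, +2 for every other letter.
For border: b(cons)+2=d, o(vowel)+6=u, r(cons)+2=t, d(cons)+2=f, e(vowel)+6=k, r(cons)+2=t.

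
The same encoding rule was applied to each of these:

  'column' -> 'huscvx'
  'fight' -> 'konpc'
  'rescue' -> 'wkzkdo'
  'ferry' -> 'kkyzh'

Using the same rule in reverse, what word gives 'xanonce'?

suggest

In column: c→h is +5, o→u is +6, l→s is +7, u→c is +8 — the shift increases by 1 each position. The shift increases by 1 at each position, starting from +5: 5, 6, 7, ….
Undoing it on xanonce: x−5=s, a−6=u, n−7=g, o−8=g, n−9=e, c−10=s, e−11=t.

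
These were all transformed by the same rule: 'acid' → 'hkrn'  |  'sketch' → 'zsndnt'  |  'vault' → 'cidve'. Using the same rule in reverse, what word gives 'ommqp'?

hedge

Letter i (0-indexed) is shifted by i+7, so successive shifts are 7, 8, 9, ….
Decoding ommqp: o−7=h, m−8=e, m−9=d, q−10=g, p−11=e.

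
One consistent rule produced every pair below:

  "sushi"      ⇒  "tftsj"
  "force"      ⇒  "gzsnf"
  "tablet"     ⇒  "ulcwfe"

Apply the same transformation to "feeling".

gpfwjyh

Shifts by position in sushi: pos 0: s→t (+1), pos 1: u→f (+11), pos 2: s→t (+1), pos 3: h→s (+11) — repeating every 2. A repeating key of period 2 is used — shifts +1, +11 over and over.
Applying it to feeling: f+1=g, e+11=p, e+1=f, l+11=w, i+1=j, n+11=y, g+1=h.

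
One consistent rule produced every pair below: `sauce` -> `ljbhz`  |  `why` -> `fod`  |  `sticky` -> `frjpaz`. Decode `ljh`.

ace

The output letters match the input read backwards, each shifted +7: sauce reversed is ecuas. The word is reversed, then every letter is shifted forward by 7.
Reversing it on ljh: shift back: l−7=e, j−7=c, h−7=a → eca; then reverse → ace.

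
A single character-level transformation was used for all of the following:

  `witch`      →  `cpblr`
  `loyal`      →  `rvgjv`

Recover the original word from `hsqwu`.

blink

Each letter shifts forward by (position + 6), i.e. 6, 7, 8, … — the shift grows by one for each successive letter.
Undoing it on hsqwu: h−6=b, s−7=l, q−8=i, w−9=n, u−10=k.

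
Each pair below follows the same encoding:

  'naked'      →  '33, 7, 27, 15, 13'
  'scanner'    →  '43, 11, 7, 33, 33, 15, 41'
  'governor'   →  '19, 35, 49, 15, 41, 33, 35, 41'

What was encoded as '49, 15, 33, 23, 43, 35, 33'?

venison

n(#14)→33 and a(#1)→7: differences scale by 2, so n = 2·pos + 5. With a=1..z=26, the number is 2·pos + 5.
Reversing it on 49, 15, 33, 23, 43, 35, 33: 49→(49−5)÷2=22=v, 15→(15−5)÷2=5=e, 33→(33−5)÷2=14=n, 23→(23−5)÷2=9=i, 43→(43−5)÷2=19=s, 35→(35−5)÷2=15=o, 33→(33−5)÷2=14=n.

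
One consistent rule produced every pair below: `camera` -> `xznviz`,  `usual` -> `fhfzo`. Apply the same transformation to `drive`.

Each pair mirrors across the alphabet (c↔x, a↔z, m↔n): positions sum to 25. Letters are reflected about the middle of the alphabet (position → 25−position): Atbash.
Applying it to drive: d↔w, r↔i, i↔r, v↔e, e↔v.

wirev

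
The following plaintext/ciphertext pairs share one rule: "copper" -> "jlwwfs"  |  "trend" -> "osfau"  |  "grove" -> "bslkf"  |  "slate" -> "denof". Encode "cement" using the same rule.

jfpfao

c(2)→j(9) and o(14)→l(11) fit y≡11x+13 (mod 26); the inverse of 11 mod 26 is 19. Each letter's alphabet position (a=0..z=25) is mapped through 11·x+13 mod 26 — an affine cipher.
On cement: c(2)→11·2+13≡9=j; e(4)→11·4+13≡5=f; m(12)→11·12+13≡15=p; e(4)→11·4+13≡5=f; n(13)→11·13+13≡0=a; t(19)→11·19+13≡14=o (all mod 26).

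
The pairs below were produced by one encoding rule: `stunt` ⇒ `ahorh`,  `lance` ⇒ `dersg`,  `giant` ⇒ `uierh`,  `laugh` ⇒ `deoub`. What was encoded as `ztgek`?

dream

s(18)→a(0) and t(19)→h(7) fit y≡7x+4 (mod 26); the inverse of 7 mod 26 is 15. This is an affine cipher: with a=0,…,z=25, each position x becomes (7x+4) mod 26.
Decoding ztgek: z(25)→15·(25−4)≡3=d; t(19)→15·(19−4)≡17=r; g(6)→15·(6−4)≡4=e; e(4)→15·(4−4)≡0=a; k(10)→15·(10−4)≡12=m (all mod 26).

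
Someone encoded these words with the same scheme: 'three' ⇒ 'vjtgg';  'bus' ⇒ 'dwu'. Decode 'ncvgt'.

Compare letters: t→v is +2, h→j is +2, r→t is +2 — a constant shift. Every letter moves 2 places later in the alphabet, wrapping around z→a.
Undoing it on ncvgt: n−2=l, c−2=a, v−2=t, g−2=e, t−2=r.

later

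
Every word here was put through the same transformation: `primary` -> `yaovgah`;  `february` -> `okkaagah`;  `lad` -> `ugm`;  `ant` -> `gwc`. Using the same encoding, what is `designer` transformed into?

The shift depends on letter class: consonant p→y is +9, but vowel i→o is +6. Vowels shift forward by 6 and consonants shift forward by 9.
For designer: d(cons)+9=m, e(vowel)+6=k, s(cons)+9=b, i(vowel)+6=o, g(cons)+9=p, n(cons)+9=w, e(vowel)+6=k, r(cons)+9=a.

mkbopwka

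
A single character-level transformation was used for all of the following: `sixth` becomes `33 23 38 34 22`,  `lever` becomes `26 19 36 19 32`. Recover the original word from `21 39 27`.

gym

s is letter #19 and maps to 33: an offset of 14. Letters become their 1-based position plus 14 (so a→15, b→16, …).
Reversing it on 21 39 27: 21→(21−14)÷1=7=g, 39→(39−14)÷1=25=y, 27→(27−14)÷1=13=m.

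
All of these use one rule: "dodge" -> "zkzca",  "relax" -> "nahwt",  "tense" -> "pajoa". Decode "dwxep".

habit

Compare letters: d→z is +22, o→k is +22, d→z is +22 — a constant shift. This is a Caesar cipher with shift 22.
Reversing it on dwxep: d−22=h, w−22=a, x−22=b, e−22=i, p−22=t.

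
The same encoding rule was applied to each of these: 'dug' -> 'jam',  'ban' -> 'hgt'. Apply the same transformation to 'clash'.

Compare letters: d→j is +6, u→a is +6, g→m is +6 — a constant shift. Each letter is shifted forward by 6 in the alphabet (a Caesar shift of +6).
Applying it to clash: c+6=i, l+6=r, a+6=g, s+6=y, h+6=n.

irgyn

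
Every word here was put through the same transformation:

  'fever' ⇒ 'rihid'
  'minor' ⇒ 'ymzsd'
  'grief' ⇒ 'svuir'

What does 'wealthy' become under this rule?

Shifts by position in fever: pos 0: f→r (+12), pos 1: e→i (+4), pos 2: v→h (+12), pos 3: e→i (+4) — repeating every 2. A repeating key of period 2 is used — shifts +12, +4 over and over.
Applying it to wealthy: w+12=i, e+4=i, a+12=m, l+4=p, t+12=f, h+4=l, y+12=k.

iimpflk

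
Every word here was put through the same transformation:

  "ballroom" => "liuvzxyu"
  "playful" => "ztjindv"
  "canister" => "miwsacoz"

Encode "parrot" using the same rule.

Shifts by position in ballroom: pos 0: b→l (+10), pos 1: a→i (+8), pos 2: l→u (+9), pos 3: l→v (+10), pos 4: r→z (+8), pos 5: o→x (+9) — repeating every 3. A repeating key of period 3 is used — shifts +10, +8, +9 over and over.
For parrot: p+10=z, a+8=i, r+9=a, r+10=b, o+8=w, t+9=c.

ziabwc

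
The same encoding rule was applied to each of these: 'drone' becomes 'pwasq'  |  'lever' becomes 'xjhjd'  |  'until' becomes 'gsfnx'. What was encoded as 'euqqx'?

spell

Shifts by position in drone: pos 0: d→p (+12), pos 1: r→w (+5), pos 2: o→a (+12), pos 3: n→s (+5) — repeating every 2. A repeating key of period 2 is used — shifts +12, +5 over and over.
Decoding euqqx: e−12=s, u−5=p, q−12=e, q−5=l, x−12=l.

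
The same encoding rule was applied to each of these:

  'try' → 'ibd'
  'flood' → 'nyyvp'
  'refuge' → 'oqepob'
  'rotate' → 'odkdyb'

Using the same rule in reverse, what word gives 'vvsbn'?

drill

The output letters match the input read backwards, each shifted +10: try reversed is yrt. Two steps: reverse the string, then apply a Caesar shift of +10.
Reversing it on vvsbn: shift back: v−10=l, v−10=l, s−10=i, b−10=r, n−10=d → llird; then reverse → drill.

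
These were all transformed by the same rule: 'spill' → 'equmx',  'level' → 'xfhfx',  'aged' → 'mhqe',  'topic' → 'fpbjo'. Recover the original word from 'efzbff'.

Shifts by position in spill: pos 0: s→e (+12), pos 1: p→q (+1), pos 2: i→u (+12), pos 3: l→m (+1) — repeating every 2. It's a Vigenère-style cipher with numeric key [12,1]: position i shifts by key[i mod 2].
Undoing it on efzbff: e−12=s, f−1=e, z−12=n, b−1=a, f−12=t, f−1=e.

senate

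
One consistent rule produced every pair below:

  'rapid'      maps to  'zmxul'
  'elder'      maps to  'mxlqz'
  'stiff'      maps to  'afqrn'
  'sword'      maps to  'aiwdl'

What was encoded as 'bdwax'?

troop

Shifts by position in rapid: pos 0: r→z (+8), pos 1: a→m (+12), pos 2: p→x (+8), pos 3: i→u (+12) — repeating every 2. The shifts repeat in a cycle of length 2: positions 0,1,… shift by +8, +12, then the pattern repeats.
Reversing it on bdwax: b−8=t, d−12=r, w−8=o, a−12=o, x−8=p.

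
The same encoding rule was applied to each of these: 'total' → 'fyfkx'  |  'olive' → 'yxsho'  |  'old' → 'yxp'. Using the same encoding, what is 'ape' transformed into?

The shift depends on letter class: consonant t→f is +12, but vowel o→y is +10. The rule splits by letter class: vowels +10, consonants +12.
For ape: a(vowel)+10=k, p(cons)+12=b, e(vowel)+10=o.

kbo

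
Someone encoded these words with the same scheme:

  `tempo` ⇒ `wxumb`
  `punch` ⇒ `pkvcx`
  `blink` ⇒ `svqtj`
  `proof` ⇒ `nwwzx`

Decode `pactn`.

Read the word backwards and shift each letter +8.
Decoding pactn: shift back: p−8=h, a−8=s, c−8=u, t−8=l, n−8=f → hsulf; then reverse → flush.

flush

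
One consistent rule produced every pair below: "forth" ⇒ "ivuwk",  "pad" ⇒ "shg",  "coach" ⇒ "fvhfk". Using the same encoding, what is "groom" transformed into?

juvvp

Vowels shift forward by 7 and consonants shift forward by 3.
On groom: g(cons)+3=j, r(cons)+3=u, o(vowel)+7=v, o(vowel)+7=v, m(cons)+3=p.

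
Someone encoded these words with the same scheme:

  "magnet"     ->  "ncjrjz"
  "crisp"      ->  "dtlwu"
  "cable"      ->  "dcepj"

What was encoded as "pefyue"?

In magnet: m→n is +1, a→c is +2, g→j is +3, n→r is +4 — the shift increases by 1 each position. Each letter shifts forward by (position + 1), i.e. 1, 2, 3, … — the shift grows by one for each successive letter.
Undoing it on pefyue: p−1=o, e−2=c, f−3=c, y−4=u, u−5=p, e−6=y.

occupy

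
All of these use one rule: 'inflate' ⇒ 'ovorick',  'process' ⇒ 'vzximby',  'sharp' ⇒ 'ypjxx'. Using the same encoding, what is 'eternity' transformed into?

It's a Vigenère-style cipher with numeric key [6,8,9]: position i shifts by key[i mod 3].
For eternity: e+6=k, t+8=b, e+9=n, r+6=x, n+8=v, i+9=r, t+6=z, y+8=g.

kbnxvrzg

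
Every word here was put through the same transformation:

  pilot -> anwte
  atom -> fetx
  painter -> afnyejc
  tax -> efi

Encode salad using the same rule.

dfwfo

The shift depends on letter class: consonant p→a is +11, but vowel i→n is +5. Two shifts are in play — +5 for a/e/i/o/u, +11 for every other letter.
For salad: s(cons)+11=d, a(vowel)+5=f, l(cons)+11=w, a(vowel)+5=f, d(cons)+11=o.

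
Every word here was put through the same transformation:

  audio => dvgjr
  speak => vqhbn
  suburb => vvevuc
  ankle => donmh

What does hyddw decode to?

A repeating key of period 2 is used — shifts +3, +1 over and over.
Undoing it on hyddw: h−3=e, y−1=x, d−3=a, d−1=c, w−3=t.

exact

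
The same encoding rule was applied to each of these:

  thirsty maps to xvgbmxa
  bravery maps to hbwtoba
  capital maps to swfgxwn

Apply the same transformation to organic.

ubkwjgs

t(19)→x(23) and h(7)→v(21) fit y≡11x+22 (mod 26); the inverse of 11 mod 26 is 19. Treating letters as 0–25, the rule is x ↦ 11x + 22 (mod 26).
For organic: o(14)→11·14+22≡20=u; r(17)→11·17+22≡1=b; g(6)→11·6+22≡10=k; a(0)→11·0+22≡22=w; n(13)→11·13+22≡9=j; i(8)→11·8+22≡6=g; c(2)→11·2+22≡18=s (all mod 26).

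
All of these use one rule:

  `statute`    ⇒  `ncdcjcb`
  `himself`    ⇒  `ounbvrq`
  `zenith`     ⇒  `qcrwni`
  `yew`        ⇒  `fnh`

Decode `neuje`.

valve

The output letters match the input read backwards, each shifted +9: statute reversed is etutats. Two steps: reverse the string, then apply a Caesar shift of +9.
Reversing it on neuje: shift back: n−9=e, e−9=v, u−9=l, j−9=a, e−9=v → evlav; then reverse → valve.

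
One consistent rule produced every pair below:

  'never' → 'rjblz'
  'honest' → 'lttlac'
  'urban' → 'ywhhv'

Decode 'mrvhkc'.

In never: n→r is +4, e→j is +5, v→b is +6, e→l is +7 — the shift increases by 1 each position. Each letter shifts forward by (position + 4), i.e. 4, 5, 6, … — the shift grows by one for each successive letter.
Decoding mrvhkc: m−4=i, r−5=m, v−6=p, h−7=a, k−8=c, c−9=t.

impact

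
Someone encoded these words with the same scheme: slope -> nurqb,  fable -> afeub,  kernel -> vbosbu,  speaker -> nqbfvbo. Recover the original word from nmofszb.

s(18)→n(13) and l(11)→u(20) fit y≡25x+5 (mod 26); the inverse of 25 mod 26 is 25. Treating letters as 0–25, the rule is x ↦ 25x + 5 (mod 26).
Decoding nmofszb: n(13)→25·(13−5)≡18=s; m(12)→25·(12−5)≡19=t; o(14)→25·(14−5)≡17=r; f(5)→25·(5−5)≡0=a; s(18)→25·(18−5)≡13=n; z(25)→25·(25−5)≡6=g; b(1)→25·(1−5)≡4=e (all mod 26).

strange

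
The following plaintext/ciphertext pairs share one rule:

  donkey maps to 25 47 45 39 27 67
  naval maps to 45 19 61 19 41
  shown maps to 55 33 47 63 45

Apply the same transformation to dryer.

d(#4)→25 and o(#15)→47: differences scale by 2, so n = 2·pos + 17. With a=1..z=26, the number is 2·pos + 17.
For dryer: d=4→25, r=18→53, y=25→67, e=5→27, r=18→53.

25 53 67 27 53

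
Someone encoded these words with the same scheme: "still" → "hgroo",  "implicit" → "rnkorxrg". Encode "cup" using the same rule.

xfk

Each pair mirrors across the alphabet (s↔h, t↔g, i↔r): positions sum to 25. Each letter is replaced by its mirror in the alphabet: a↔z, b↔y, c↔x, and so on (the Atbash cipher).
For cup: c↔x, u↔f, p↔k.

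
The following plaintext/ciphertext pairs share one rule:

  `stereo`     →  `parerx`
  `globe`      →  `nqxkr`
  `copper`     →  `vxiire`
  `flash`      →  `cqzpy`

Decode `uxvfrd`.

This is an affine cipher: with a=0,…,z=25, each position x becomes (11x+25) mod 26.
Reversing it on uxvfrd: u(20)→19·(20−25)≡9=j; x(23)→19·(23−25)≡14=o; v(21)→19·(21−25)≡2=c; f(5)→19·(5−25)≡10=k; r(17)→19·(17−25)≡4=e; d(3)→19·(3−25)≡24=y (all mod 26).

jockey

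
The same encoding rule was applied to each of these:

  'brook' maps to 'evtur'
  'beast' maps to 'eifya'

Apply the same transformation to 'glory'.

jptxf

Letter i (0-indexed) is shifted by i+3, so successive shifts are 3, 4, 5, ….
For glory: g+3=j, l+4=p, o+5=t, r+6=x, y+7=f.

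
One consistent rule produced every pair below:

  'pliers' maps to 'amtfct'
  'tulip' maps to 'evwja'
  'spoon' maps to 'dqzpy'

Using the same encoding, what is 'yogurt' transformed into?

jprvcu

Shifts by position in pliers: pos 0: p→a (+11), pos 1: l→m (+1), pos 2: i→t (+11), pos 3: e→f (+1) — repeating every 2. A repeating key of period 2 is used — shifts +11, +1 over and over.
For yogurt: y+11=j, o+1=p, g+11=r, u+1=v, r+11=c, t+1=u.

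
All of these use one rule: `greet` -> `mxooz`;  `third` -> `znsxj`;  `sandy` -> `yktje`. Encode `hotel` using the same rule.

nyzor

The shift depends on letter class: consonant g→m is +6, but vowel e→o is +10. Two shifts are in play — +10 for a/e/i/o/u, +6 for every other letter.
Applying it to hotel: h(cons)+6=n, o(vowel)+10=y, t(cons)+6=z, e(vowel)+10=o, l(cons)+6=r.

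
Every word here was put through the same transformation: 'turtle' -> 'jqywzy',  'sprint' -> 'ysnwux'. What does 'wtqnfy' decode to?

tailor

The word is reversed, then every letter is shifted forward by 5.
Undoing it on wtqnfy: shift back: w−5=r, t−5=o, q−5=l, n−5=i, f−5=a, y−5=t → roliat; then reverse → tailor.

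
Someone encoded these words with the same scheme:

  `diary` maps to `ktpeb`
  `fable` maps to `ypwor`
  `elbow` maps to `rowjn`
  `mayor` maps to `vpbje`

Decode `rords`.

elect

Treating letters as 0–25, the rule is x ↦ 7x + 15 (mod 26).
Decoding rords: r(17)→15·(17−15)≡4=e; o(14)→15·(14−15)≡11=l; r(17)→15·(17−15)≡4=e; d(3)→15·(3−15)≡2=c; s(18)→15·(18−15)≡19=t (all mod 26).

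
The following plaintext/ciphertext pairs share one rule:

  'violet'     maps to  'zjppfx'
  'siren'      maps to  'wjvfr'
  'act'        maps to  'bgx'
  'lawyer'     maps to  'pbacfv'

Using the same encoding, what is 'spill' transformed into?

Two shifts are in play — +1 for a/e/i/o/u, +4 for every other letter.
For spill: s(cons)+4=w, p(cons)+4=t, i(vowel)+1=j, l(cons)+4=p, l(cons)+4=p.

wtjpp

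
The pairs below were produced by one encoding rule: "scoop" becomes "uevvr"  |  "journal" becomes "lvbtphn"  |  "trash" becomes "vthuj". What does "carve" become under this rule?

Two shifts are in play — +7 for a/e/i/o/u, +2 for every other letter.
For carve: c(cons)+2=e, a(vowel)+7=h, r(cons)+2=t, v(cons)+2=x, e(vowel)+7=l.

ehtxl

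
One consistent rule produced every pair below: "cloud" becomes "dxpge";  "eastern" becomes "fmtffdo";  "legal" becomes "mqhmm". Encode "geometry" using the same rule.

Shifts by position in cloud: pos 0: c→d (+1), pos 1: l→x (+12), pos 2: o→p (+1), pos 3: u→g (+12) — repeating every 2. The shifts repeat in a cycle of length 2: positions 0,1,… shift by +1, +12, then the pattern repeats.
On geometry: g+1=h, e+12=q, o+1=p, m+12=y, e+1=f, t+12=f, r+1=s, y+12=k.

hqpyffsk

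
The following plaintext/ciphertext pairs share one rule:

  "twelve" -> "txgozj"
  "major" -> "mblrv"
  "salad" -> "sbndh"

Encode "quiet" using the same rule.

qvkhx

In twelve: t→t is +0, w→x is +1, e→g is +2, l→o is +3 — the shift increases by 1 each position. The shift increases by 1 at each position, starting from +0: 0, 1, 2, ….
On quiet: q+0=q, u+1=v, i+2=k, e+3=h, t+4=x.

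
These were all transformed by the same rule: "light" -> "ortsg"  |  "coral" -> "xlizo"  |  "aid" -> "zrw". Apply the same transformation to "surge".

Each pair mirrors across the alphabet (l↔o, i↔r, g↔t): positions sum to 25. Each letter is replaced by its mirror in the alphabet: a↔z, b↔y, c↔x, and so on (the Atbash cipher).
Applying it to surge: s↔h, u↔f, r↔i, g↔t, e↔v.

hfitv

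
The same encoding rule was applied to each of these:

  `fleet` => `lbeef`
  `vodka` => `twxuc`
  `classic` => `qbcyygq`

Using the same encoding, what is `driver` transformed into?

f(5)→l(11) and l(11)→b(1) fit y≡7x+2 (mod 26); the inverse of 7 mod 26 is 15. Each letter's alphabet position (a=0..z=25) is mapped through 7·x+2 mod 26 — an affine cipher.
Applying it to driver: d(3)→7·3+2≡23=x; r(17)→7·17+2≡17=r; i(8)→7·8+2≡6=g; v(21)→7·21+2≡19=t; e(4)→7·4+2≡4=e; r(17)→7·17+2≡17=r (all mod 26).

xrgter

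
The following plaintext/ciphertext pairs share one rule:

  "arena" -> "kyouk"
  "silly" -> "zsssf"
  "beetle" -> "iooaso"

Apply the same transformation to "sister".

zszaoy

The shift depends on letter class: consonant r→y is +7, but vowel a→k is +10. Vowels shift forward by 10 and consonants shift forward by 7.
On sister: s(cons)+7=z, i(vowel)+10=s, s(cons)+7=z, t(cons)+7=a, e(vowel)+10=o, r(cons)+7=y.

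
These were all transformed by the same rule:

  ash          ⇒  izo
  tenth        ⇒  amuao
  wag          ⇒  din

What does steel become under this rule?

Vowels shift forward by 8 and consonants shift forward by 7.
On steel: s(cons)+7=z, t(cons)+7=a, e(vowel)+8=m, e(vowel)+8=m, l(cons)+7=s.

zamms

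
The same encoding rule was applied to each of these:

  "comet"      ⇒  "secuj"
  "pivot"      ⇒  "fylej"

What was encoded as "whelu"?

Compare letters: c→s is +16, o→e is +16, m→c is +16 — a constant shift. This is a Caesar cipher with shift 16.
Decoding whelu: w−16=g, h−16=r, e−16=o, l−16=v, u−16=e.

grove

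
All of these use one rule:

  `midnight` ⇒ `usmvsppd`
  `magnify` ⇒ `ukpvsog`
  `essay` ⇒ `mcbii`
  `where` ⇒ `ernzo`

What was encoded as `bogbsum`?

Shifts by position in midnight: pos 0: m→u (+8), pos 1: i→s (+10), pos 2: d→m (+9), pos 3: n→v (+8), pos 4: i→s (+10), pos 5: g→p (+9) — repeating every 3. A repeating key of period 3 is used — shifts +8, +10, +9 over and over.
Reversing it on bogbsum: b−8=t, o−10=e, g−9=x, b−8=t, s−10=i, u−9=l, m−8=e.

textile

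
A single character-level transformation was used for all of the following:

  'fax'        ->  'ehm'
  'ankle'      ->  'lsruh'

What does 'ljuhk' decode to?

Two steps: reverse the string, then apply a Caesar shift of +7.
Reversing it on ljuhk: shift back: l−7=e, j−7=c, u−7=n, h−7=a, k−7=d → ecnad; then reverse → dance.

dance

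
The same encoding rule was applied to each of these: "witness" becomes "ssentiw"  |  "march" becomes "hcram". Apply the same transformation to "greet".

teerg

The word is simply reversed.
For greet: reverse → teerg.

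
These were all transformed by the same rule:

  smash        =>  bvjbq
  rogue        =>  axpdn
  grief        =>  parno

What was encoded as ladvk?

Compare letters: s→b is +9, m→v is +9, a→j is +9 — a constant shift. Every letter moves 9 places later in the alphabet, wrapping around z→a.
Decoding ladvk: l−9=c, a−9=r, d−9=u, v−9=m, k−9=b.

crumb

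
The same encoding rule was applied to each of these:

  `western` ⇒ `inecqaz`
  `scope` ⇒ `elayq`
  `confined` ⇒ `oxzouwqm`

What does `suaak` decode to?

Shifts by position in western: pos 0: w→i (+12), pos 1: e→n (+9), pos 2: s→e (+12), pos 3: t→c (+9) — repeating every 2. A repeating key of period 2 is used — shifts +12, +9 over and over.
Decoding suaak: s−12=g, u−9=l, a−12=o, a−9=r, k−12=y.

glory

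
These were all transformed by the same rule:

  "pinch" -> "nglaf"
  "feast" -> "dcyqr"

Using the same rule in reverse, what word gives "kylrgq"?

mantis

Every letter moves 24 places later in the alphabet, wrapping around z→a.
Decoding kylrgq: k−24=m, y−24=a, l−24=n, r−24=t, g−24=i, q−24=s.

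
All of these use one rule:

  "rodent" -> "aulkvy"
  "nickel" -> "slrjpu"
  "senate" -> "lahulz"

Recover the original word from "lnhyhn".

garage

The output letters match the input read backwards, each shifted +7: rodent reversed is tnedor. Two steps: reverse the string, then apply a Caesar shift of +7.
Reversing it on lnhyhn: shift back: l−7=e, n−7=g, h−7=a, y−7=r, h−7=a, n−7=g → egarag; then reverse → garage.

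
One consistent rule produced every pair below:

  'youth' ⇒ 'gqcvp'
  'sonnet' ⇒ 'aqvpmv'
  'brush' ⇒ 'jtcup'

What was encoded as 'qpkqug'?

Shifts by position in youth: pos 0: y→g (+8), pos 1: o→q (+2), pos 2: u→c (+8), pos 3: t→v (+2) — repeating every 2. It's a Vigenère-style cipher with numeric key [8,2]: position i shifts by key[i mod 2].
Undoing it on qpkqug: q−8=i, p−2=n, k−8=c, q−2=o, u−8=m, g−2=e.

income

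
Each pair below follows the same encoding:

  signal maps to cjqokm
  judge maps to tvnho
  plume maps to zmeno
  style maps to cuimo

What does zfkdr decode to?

peach

Shifts by position in signal: pos 0: s→c (+10), pos 1: i→j (+1), pos 2: g→q (+10), pos 3: n→o (+1) — repeating every 2. It's a Vigenère-style cipher with numeric key [10,1]: position i shifts by key[i mod 2].
Decoding zfkdr: z−10=p, f−1=e, k−10=a, d−1=c, r−10=h.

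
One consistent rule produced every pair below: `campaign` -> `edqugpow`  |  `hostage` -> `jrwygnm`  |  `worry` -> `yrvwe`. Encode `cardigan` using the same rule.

edvioniw

In campaign: c→e is +2, a→d is +3, m→q is +4, p→u is +5 — the shift increases by 1 each position. The shift increases by 1 at each position, starting from +2: 2, 3, 4, ….
For cardigan: c+2=e, a+3=d, r+4=v, d+5=i, i+6=o, g+7=n, a+8=i, n+9=w.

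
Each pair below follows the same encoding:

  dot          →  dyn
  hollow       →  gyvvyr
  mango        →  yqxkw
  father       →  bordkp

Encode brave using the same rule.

Two steps: reverse the string, then apply a Caesar shift of +10.
On brave: reverse → evarb; then shift: e+10=o, v+10=f, a+10=k, r+10=b, b+10=l.

ofkbl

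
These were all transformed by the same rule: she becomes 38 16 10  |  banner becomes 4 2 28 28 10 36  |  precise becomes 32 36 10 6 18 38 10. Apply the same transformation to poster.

s(#19)→38 and h(#8)→16: differences scale by 2, so n = 2·pos + 0. The formula is n = 2×(alphabet index, a=1).
For poster: p=16→32, o=15→30, s=19→38, t=20→40, e=5→10, r=18→36.

32 30 38 40 10 36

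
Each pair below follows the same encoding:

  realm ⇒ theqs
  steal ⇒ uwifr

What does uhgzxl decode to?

Letter i (0-indexed) is shifted by i+2, so successive shifts are 2, 3, 4, ….
Undoing it on uhgzxl: u−2=s, h−3=e, g−4=c, z−5=u, x−6=r, l−7=e.

secure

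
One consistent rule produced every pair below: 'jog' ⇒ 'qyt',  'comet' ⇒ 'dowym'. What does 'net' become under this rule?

The output letters match the input read backwards, each shifted +10: jog reversed is goj. Read the word backwards and shift each letter +10.
For net: reverse → ten; then shift: t+10=d, e+10=o, n+10=x.

dox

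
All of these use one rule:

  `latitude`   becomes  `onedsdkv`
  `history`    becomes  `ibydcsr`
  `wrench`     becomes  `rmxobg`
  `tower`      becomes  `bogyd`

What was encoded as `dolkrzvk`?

alphabet

The output letters match the input read backwards, each shifted +10: latitude reversed is edutital. Two steps: reverse the string, then apply a Caesar shift of +10.
Reversing it on dolkrzvk: shift back: d−10=t, o−10=e, l−10=b, k−10=a, r−10=h, z−10=p, v−10=l, k−10=a → tebahpla; then reverse → alphabet.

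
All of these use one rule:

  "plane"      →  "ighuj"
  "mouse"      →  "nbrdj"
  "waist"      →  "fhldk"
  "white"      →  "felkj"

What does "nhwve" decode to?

p(15)→i(8) and l(11)→g(6) fit y≡7x+7 (mod 26); the inverse of 7 mod 26 is 15. Treating letters as 0–25, the rule is x ↦ 7x + 7 (mod 26).
Undoing it on nhwve: n(13)→15·(13−7)≡12=m; h(7)→15·(7−7)≡0=a; w(22)→15·(22−7)≡17=r; v(21)→15·(21−7)≡2=c; e(4)→15·(4−7)≡7=h (all mod 26).

march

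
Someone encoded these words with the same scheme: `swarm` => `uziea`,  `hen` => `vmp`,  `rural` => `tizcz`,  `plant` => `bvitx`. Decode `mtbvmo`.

The output letters match the input read backwards, each shifted +8: swarm reversed is mraws. The word is reversed, then every letter is shifted forward by 8.
Decoding mtbvmo: shift back: m−8=e, t−8=l, b−8=t, v−8=n, m−8=e, o−8=g → eltneg; then reverse → gentle.

gentle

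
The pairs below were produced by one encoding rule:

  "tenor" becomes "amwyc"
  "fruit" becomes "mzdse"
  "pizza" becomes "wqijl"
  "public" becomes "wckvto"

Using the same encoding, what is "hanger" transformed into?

The shift increases by 1 at each position, starting from +7: 7, 8, 9, ….
For hanger: h+7=o, a+8=i, n+9=w, g+10=q, e+11=p, r+12=d.

oiwqpd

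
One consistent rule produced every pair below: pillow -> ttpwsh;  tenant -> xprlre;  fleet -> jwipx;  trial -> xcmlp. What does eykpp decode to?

angel

Shifts by position in pillow: pos 0: p→t (+4), pos 1: i→t (+11), pos 2: l→p (+4), pos 3: l→w (+11) — repeating every 2. The shifts repeat in a cycle of length 2: positions 0,1,… shift by +4, +11, then the pattern repeats.
Undoing it on eykpp: e−4=a, y−11=n, k−4=g, p−11=e, p−4=l.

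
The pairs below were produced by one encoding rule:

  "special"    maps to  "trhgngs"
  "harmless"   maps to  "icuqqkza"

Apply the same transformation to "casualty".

In special: s→t is +1, p→r is +2, e→h is +3, c→g is +4 — the shift increases by 1 each position. The shift increases by 1 at each position, starting from +1: 1, 2, 3, ….
Applying it to casualty: c+1=d, a+2=c, s+3=v, u+4=y, a+5=f, l+6=r, t+7=a, y+8=g.

dcvyfrag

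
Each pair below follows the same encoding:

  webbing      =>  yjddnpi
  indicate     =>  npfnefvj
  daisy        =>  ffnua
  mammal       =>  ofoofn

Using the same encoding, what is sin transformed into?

unp

The shift depends on letter class: consonant w→y is +2, but vowel e→j is +5. Two shifts are in play — +5 for a/e/i/o/u, +2 for every other letter.
On sin: s(cons)+2=u, i(vowel)+5=n, n(cons)+2=p.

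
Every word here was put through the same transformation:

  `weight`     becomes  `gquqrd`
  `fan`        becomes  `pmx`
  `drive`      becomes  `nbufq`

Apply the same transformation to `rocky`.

The shift depends on letter class: consonant w→g is +10, but vowel e→q is +12. The rule splits by letter class: vowels +12, consonants +10.
On rocky: r(cons)+10=b, o(vowel)+12=a, c(cons)+10=m, k(cons)+10=u, y(cons)+10=i.

bamui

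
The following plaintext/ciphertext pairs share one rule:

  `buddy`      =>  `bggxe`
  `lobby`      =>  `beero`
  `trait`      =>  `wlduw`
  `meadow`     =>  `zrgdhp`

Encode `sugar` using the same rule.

udjxv

Two steps: reverse the string, then apply a Caesar shift of +3.
On sugar: reverse → ragus; then shift: r+3=u, a+3=d, g+3=j, u+3=x, s+3=v.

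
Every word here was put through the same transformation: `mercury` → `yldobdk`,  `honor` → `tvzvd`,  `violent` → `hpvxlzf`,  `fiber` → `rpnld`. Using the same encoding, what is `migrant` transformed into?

The rule splits by letter class: vowels +7, consonants +12.
For migrant: m(cons)+12=y, i(vowel)+7=p, g(cons)+12=s, r(cons)+12=d, a(vowel)+7=h, n(cons)+12=z, t(cons)+12=f.

ypsdhzf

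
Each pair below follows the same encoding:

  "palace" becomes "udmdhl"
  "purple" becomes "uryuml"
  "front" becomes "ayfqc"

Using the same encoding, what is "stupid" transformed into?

p(15)→u(20) and a(0)→d(3) fit y≡15x+3 (mod 26); the inverse of 15 mod 26 is 7. Treating letters as 0–25, the rule is x ↦ 15x + 3 (mod 26).
On stupid: s(18)→15·18+3≡13=n; t(19)→15·19+3≡2=c; u(20)→15·20+3≡17=r; p(15)→15·15+3≡20=u; i(8)→15·8+3≡19=t; d(3)→15·3+3≡22=w (all mod 26).

ncrutw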